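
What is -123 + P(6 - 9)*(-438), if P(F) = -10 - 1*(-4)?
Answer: 2505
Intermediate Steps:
P(F) = -6 (P(F) = -10 + 4 = -6)
-123 + P(6 - 9)*(-438) = -123 - 6*(-438) = -123 + 2628 = 2505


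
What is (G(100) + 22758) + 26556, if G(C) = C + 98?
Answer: 49512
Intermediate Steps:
G(C) = 98 + C
(G(100) + 22758) + 26556 = ((98 + 100) + 22758) + 26556 = (198 + 22758) + 26556 = 22956 + 26556 = 49512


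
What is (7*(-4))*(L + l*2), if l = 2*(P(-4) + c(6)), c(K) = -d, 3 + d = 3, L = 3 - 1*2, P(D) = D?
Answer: 420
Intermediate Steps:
L = 1 (L = 3 - 2 = 1)
d = 0 (d = -3 + 3 = 0)
c(K) = 0 (c(K) = -1*0 = 0)
l = -8 (l = 2*(-4 + 0) = 2*(-4) = -8)
(7*(-4))*(L + l*2) = (7*(-4))*(1 - 8*2) = -28*(1 - 16) = -28*(-15) = 420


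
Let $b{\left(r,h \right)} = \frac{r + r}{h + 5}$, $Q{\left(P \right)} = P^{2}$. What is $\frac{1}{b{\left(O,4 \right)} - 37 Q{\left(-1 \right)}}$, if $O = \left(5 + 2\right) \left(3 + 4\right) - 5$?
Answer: $- \frac{9}{245} \approx -0.036735$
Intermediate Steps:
$O = 44$ ($O = 7 \cdot 7 - 5 = 49 - 5 = 44$)
$b{\left(r,h \right)} = \frac{2 r}{5 + h}$
$\frac{1}{b{\left(O,4 \right)} - 37 Q{\left(-1 \right)}} = \frac{1}{2 \cdot 44 \frac{1}{5 + 4} - 37 \left(-1\right)^{2}} = \frac{1}{2 \cdot 44 \cdot \frac{1}{9} - 37} = \frac{1}{\frac{88}{9} - 37} = \frac{1}{- \frac{245}{9}} = - \frac{9}{245}$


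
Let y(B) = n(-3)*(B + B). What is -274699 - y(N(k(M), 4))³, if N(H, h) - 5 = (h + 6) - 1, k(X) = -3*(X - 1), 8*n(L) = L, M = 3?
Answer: -2188331/8 ≈ -2.7354e+5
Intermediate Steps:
n(L) = L/8
k(X) = 3 - 3*X (k(X) = -3*(-1 + X) = 3 - 3*X)
N(H, h) = 10 + h (N(H, h) = 5 + ((h + 6) - 1) = 5 + ((6 + h) - 1) = 5 + (5 + h) = 10 + h)
y(B) = -3*B/4 (y(B) = ((⅛)*(-3))*(B + B) = -3*B/4)
-274699 - y(N(k(M), 4))³ = -274699 - (-3*(10 + 4)/4)³ = -274699 - (-¾*14)³ = -274699 - (-21/2)³ = -274699 - 1*(-9261/8) = -274699 + 9261/8 = -2188331/8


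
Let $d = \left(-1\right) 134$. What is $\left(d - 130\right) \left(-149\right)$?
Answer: $39336$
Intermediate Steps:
$d = -134$
$\left(d - 130\right) \left(-149\right) = \left(-134 - 130\right) \left(-149\right) = \left(-264\right) \left(-149\right) = 39336$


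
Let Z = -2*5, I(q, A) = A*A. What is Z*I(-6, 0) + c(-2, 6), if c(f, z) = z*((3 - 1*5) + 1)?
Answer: -6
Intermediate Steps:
I(q, A) = A**2
Z = -10
c(f, z) = -z (c(f, z) = z*((3 - 5) + 1) = z*(-2 + 1) = z*(-1) = -z)
Z*I(-6, 0) + c(-2, 6) = -10*0**2 - 1*6 = -10*0 - 6 = 0 - 6 = -6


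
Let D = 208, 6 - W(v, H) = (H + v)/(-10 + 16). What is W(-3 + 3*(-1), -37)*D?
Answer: 8216/3 ≈ 2738.7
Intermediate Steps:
W(v, H) = 6 - H/6 - v/6 (W(v, H) = 6 - (H + v)/(-10 + 16) = 6 - (H + v)/6 = 6 - (H/6 + v/6) = 6 + (-H/6 - v/6) = 6 - H/6 - v/6)
W(-3 + 3*(-1), -37)*D = (6 - ⅙*(-37) - (-3 + 3*(-1))/6)*208 = (6 + 37/6 - (-3 - 3)/6)*208 = (6 + 37/6 - ⅙*(-6))*208 = (6 + 37/6 + 1)*208 = (79/6)*208 = 8216/3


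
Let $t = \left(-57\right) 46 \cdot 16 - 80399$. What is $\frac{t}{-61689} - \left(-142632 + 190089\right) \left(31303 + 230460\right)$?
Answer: $- \frac{766330781358748}{61689} \approx -1.2422 \cdot 10^{10}$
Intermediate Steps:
$t = -122351$ ($t = \left(-2622\right) 16 - 80399 = -41952 - 80399 = -122351$)
$\frac{t}{-61689} - \left(-142632 + 190089\right) \left(31303 + 230460\right) = - \frac{122351}{-61689} - \left(-142632 + 190089\right) \left(31303 + 230460\right) = \left(-122351\right) \left(- \frac{1}{61689}\right) - 47457 \cdot 261763 = \frac{122351}{61689} - 12422486691 = - \frac{766330781358748}{61689}$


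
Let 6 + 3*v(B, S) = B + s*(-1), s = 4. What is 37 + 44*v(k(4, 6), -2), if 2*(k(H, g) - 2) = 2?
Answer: -197/3 ≈ -65.667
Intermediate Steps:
k(H, g) = 3 (k(H, g) = 2 + (½)*2 = 2 + 1 = 3)
v(B, S) = -10/3 + B/3 (v(B, S) = -2 + (B + 4*(-1))/3 = -2 + (B - 4)/3 = -2 + (-4 + B)/3 = -2 + (-4/3 + B/3) = -10/3 + B/3)
37 + 44*v(k(4, 6), -2) = 37 + 44*(-10/3 + (⅓)*3) = 37 + 44*(-10/3 + 1) = 37 + 44*(-7/3) = 37 - 308/3 = -197/3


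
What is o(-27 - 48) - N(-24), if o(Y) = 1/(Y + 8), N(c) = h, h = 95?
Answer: -6366/67 ≈ -95.015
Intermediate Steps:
N(c) = 95
o(Y) = 1/(8 + Y)
o(-27 - 48) - N(-24) = 1/(8 + (-27 - 48)) - 1*95 = 1/(8 - 75) - 95 = 1/(-67) - 95 = -1/67 - 95 = -6366/67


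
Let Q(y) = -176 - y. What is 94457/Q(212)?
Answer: -94457/388 ≈ -243.45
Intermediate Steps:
94457/Q(212) = 94457/(-176 - 1*212) = 94457/(-176 - 212) = 94457/(-388) = 94457*(-1/388) = -94457/388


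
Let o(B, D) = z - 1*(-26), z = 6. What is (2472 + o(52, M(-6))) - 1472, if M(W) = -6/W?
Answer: 1032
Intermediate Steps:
o(B, D) = 32 (o(B, D) = 6 - 1*(-26) = 6 + 26 = 32)
(2472 + o(52, M(-6))) - 1472 = (2472 + 32) - 1472 = 2504 - 1472 = 1032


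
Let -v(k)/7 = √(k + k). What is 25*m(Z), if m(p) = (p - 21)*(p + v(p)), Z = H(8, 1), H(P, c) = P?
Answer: 6500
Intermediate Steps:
Z = 8
v(k) = -7*√2*√k (v(k) = -7*√(k + k) = -7*√2*√k)
m(p) = (-21 + p)*(p - 7*√2*√p) (m(p) = (p - 21)*(p - 7*√2*√p) = (-21 + p)*(p - 7*√2*√p))
25*m(Z) = 25*(8² - 21*8 - 7*√2*8^(3/2) + 147*√2*√8) = 25*(64 - 168 - 7*√2*16*√2 + 147*√2*(2*√2)) = 25*(64 - 168 - 224 + 588) = 25*260 = 6500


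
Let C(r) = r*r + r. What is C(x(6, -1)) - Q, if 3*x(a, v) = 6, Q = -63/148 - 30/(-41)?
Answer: 34551/6068 ≈ 5.6940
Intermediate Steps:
Q = 1857/6068 (Q = -63*1/148 - 30*(-1/41) = -63/148 + 30/41 = 1857/6068 ≈ 0.30603)
x(a, v) = 2 (x(a, v) = (⅓)*6 = 2)
C(r) = r + r² (C(r) = r² + r = r + r²)
C(x(6, -1)) - Q = 2*(1 + 2) - 1*1857/6068 = 2*3 - 1857/6068 = 6 - 1857/6068 = 34551/6068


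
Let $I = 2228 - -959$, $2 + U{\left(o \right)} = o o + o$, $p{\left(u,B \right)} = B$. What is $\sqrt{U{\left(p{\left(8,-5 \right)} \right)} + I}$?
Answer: $\sqrt{3205} \approx 56.613$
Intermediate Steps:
$U{\left(o \right)} = -2 + o + o^{2}$ ($U{\left(o \right)} = -2 + \left(o o + o\right) = -2 + \left(o^{2} + o\right) = -2 + \left(o + o^{2}\right) = -2 + o + o^{2}$)
$I = 3187$ ($I = 2228 + 959 = 3187$)
$\sqrt{U{\left(p{\left(8,-5 \right)} \right)} + I} = \sqrt{\left(-2 - 5 + \left(-5\right)^{2}\right) + 3187} = \sqrt{\left(-2 - 5 + 25\right) + 3187} = \sqrt{18 + 3187} = \sqrt{3205}$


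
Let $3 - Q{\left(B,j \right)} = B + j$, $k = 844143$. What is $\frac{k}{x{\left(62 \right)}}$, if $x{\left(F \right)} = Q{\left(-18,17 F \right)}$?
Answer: $- \frac{844143}{1033} \approx -817.18$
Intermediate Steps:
$Q{\left(B,j \right)} = 3 - B - j$ ($Q{\left(B,j \right)} = 3 - \left(B + j\right) = 3 - B - j$)
$x{\left(F \right)} = 21 - 17 F$ ($x{\left(F \right)} = 3 - -18 - 17 F = 3 + 18 - 17 F = 21 - 17 F$)
$\frac{k}{x{\left(62 \right)}} = \frac{844143}{21 - 1054} = \frac{844143}{-1033} = 844143 \left(- \frac{1}{1033}\right) = - \frac{844143}{1033}$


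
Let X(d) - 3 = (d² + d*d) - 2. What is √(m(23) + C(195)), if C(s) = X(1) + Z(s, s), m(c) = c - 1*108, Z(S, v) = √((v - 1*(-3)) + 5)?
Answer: √(-82 + √203) ≈ 8.2312*I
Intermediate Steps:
Z(S, v) = √(8 + v) (Z(S, v) = √((v + 3) + 5) = √((3 + v) + 5) = √(8 + v))
X(d) = 1 + 2*d² (X(d) = 3 + ((d² + d*d) - 2) = 3 + ((d² + d²) - 2) = 3 + (2*d² - 2) = 3 + (-2 + 2*d²) = 1 + 2*d²)
m(c) = -108 + c (m(c) = c - 108 = -108 + c)
C(s) = 3 + √(8 + s) (C(s) = (1 + 2*1²) + √(8 + s) = (1 + 2*1) + √(8 + s) = (1 + 2) + √(8 + s) = 3 + √(8 + s))
√(m(23) + C(195)) = √((-108 + 23) + (3 + √(8 + 195))) = √(-85 + (3 + √203)) = √(-82 + √203)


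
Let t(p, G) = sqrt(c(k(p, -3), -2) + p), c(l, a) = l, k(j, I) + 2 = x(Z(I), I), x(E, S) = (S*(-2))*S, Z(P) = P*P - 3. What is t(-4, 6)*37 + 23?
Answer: 23 + 74*I*sqrt(6) ≈ 23.0 + 181.26*I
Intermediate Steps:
Z(P) = -3 + P**2 (Z(P) = P**2 - 3 = -3 + P**2)
x(E, S) = -2*S**2 (x(E, S) = (-2*S)*S = -2*S**2)
k(j, I) = -2 - 2*I**2
t(p, G) = sqrt(-20 + p) (t(p, G) = sqrt((-2 - 2*(-3)**2) + p) = sqrt((-2 - 2*9) + p) = sqrt((-2 - 18) + p) = sqrt(-20 + p))
t(-4, 6)*37 + 23 = sqrt(-20 - 4)*37 + 23 = sqrt(-24)*37 + 23 = (2*I*sqrt(6))*37 + 23 = 74*I*sqrt(6) + 23 = 23 + 74*I*sqrt(6)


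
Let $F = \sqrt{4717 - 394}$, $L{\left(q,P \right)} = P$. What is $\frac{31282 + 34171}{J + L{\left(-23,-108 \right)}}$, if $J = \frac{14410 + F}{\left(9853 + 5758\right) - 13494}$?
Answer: $- \frac{29684011678226}{45892774753} - \frac{138564001 \sqrt{4323}}{45892774753} \approx -647.01$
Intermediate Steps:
$F = \sqrt{4323} \approx 65.75$
$J = \frac{14410}{2117} + \frac{\sqrt{4323}}{2117}$ ($J = \frac{14410 + \sqrt{4323}}{\left(9853 + 5758\right) - 13494} = \frac{14410 + \sqrt{4323}}{15611 - 13494} = \frac{14410 + \sqrt{4323}}{2117} = \left(14410 + \sqrt{4323}\right) \frac{1}{2117} = \frac{14410}{2117} + \frac{\sqrt{4323}}{2117} \approx 6.8379$)
$\frac{31282 + 34171}{J + L{\left(-23,-108 \right)}} = \frac{31282 + 34171}{\left(\frac{14410}{2117} + \frac{\sqrt{4323}}{2117}\right) - 108} = \frac{65453}{- \frac{214226}{2117} + \frac{\sqrt{4323}}{2117}}$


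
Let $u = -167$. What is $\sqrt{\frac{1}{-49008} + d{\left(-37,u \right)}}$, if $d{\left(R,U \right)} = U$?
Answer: $\frac{i \sqrt{25068624231}}{12252} \approx 12.923 i$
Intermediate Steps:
$\sqrt{\frac{1}{-49008} + d{\left(-37,u \right)}} = \sqrt{\frac{1}{-49008} - 167} = \sqrt{- \frac{1}{49008} - 167} = \sqrt{- \frac{8184337}{49008}} = \frac{i \sqrt{25068624231}}{12252}$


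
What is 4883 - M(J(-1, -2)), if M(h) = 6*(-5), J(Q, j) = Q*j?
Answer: 4913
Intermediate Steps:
M(h) = -30
4883 - M(J(-1, -2)) = 4883 - 1*(-30) = 4883 + 30 = 4913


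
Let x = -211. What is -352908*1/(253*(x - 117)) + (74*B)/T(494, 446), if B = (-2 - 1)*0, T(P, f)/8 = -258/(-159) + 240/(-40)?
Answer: 88227/20746 ≈ 4.2527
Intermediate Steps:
T(P, f) = -1856/53 (T(P, f) = 8*(-258/(-159) + 240/(-40)) = 8*(-258*(-1/159) + 240*(-1/40)) = 8*(86/53 - 6) = 8*(-232/53) = -1856/53)
B = 0 (B = -3*0 = 0)
-352908*1/(253*(x - 117)) + (74*B)/T(494, 446) = -352908*1/(253*(-211 - 117)) + (74*0)/(-1856/53) = -352908/(253*(-328)) + 0*(-53/1856) = -352908/(-82984) + 0 = -352908*(-1/82984) + 0 = 88227/20746 + 0 = 88227/20746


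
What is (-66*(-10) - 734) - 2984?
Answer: -3058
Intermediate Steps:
(-66*(-10) - 734) - 2984 = (660 - 734) - 2984 = -74 - 2984 = -3058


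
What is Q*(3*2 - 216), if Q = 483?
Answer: -101430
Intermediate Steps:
Q*(3*2 - 216) = 483*(3*2 - 216) = 483*(6 - 216) = 483*(-210) = -101430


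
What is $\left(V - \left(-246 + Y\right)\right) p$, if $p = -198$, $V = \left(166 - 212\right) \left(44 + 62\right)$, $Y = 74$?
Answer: $931392$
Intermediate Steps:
$V = -4876$ ($V = \left(-46\right) 106 = -4876$)
$\left(V - \left(-246 + Y\right)\right) p = \left(-4876 + \left(246 - 74\right)\right) \left(-198\right) = \left(-4876 + 172\right) \left(-198\right) = \left(-4704\right) \left(-198\right) = 931392$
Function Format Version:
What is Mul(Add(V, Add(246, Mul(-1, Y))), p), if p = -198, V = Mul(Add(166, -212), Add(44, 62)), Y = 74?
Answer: 931392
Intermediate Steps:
V = -4876 (V = Mul(-46, 106) = -4876)
Mul(Add(V, Add(246, Mul(-1, Y))), p) = Mul(Add(-4876, Add(246, Mul(-1, 74))), -198) = Mul(Add(-4876, Add(246, -74)), -198) = Mul(Add(-4876, 172), -198) = Mul(-4704, -198) = 931392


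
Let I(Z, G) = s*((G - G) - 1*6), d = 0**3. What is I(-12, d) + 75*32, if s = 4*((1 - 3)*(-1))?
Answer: 2352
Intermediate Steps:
d = 0
s = 8 (s = 4*(-2*(-1)) = 4*2 = 8)
I(Z, G) = -48 (I(Z, G) = 8*((G - G) - 1*6) = 8*(0 - 6) = 8*(-6) = -48)
I(-12, d) + 75*32 = -48 + 75*32 = -48 + 2400 = 2352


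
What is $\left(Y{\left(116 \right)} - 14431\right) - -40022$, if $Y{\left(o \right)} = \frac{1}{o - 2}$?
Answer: $\frac{2917375}{114} \approx 25591.0$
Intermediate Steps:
$Y{\left(o \right)} = \frac{1}{-2 + o}$
$\left(Y{\left(116 \right)} - 14431\right) - -40022 = \left(\frac{1}{-2 + 116} - 14431\right) - -40022 = \left(\frac{1}{114} - 14431\right) + 40022 = - \frac{1645133}{114} + 40022 = \frac{2917375}{114}$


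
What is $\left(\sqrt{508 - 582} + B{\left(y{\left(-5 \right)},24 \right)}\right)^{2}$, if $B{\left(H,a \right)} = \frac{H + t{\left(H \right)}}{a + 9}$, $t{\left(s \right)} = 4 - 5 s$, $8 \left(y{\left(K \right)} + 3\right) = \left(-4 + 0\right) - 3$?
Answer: $- \frac{35647}{484} + \frac{13 i \sqrt{74}}{11} \approx -73.651 + 10.166 i$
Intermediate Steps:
$y{\left(K \right)} = - \frac{31}{8}$ ($y{\left(K \right)} = -3 + \frac{\left(-4 + 0\right) - 3}{8} = -3 + \frac{-4 - 3}{8} = -3 + \frac{1}{8} \left(-7\right) = -3 - \frac{7}{8} = - \frac{31}{8}$)
$B{\left(H,a \right)} = \frac{4 - 4 H}{9 + a}$ ($B{\left(H,a \right)} = \frac{H - \left(-4 + 5 H\right)}{a + 9} = \frac{4 - 4 H}{9 + a}$)
$\left(\sqrt{508 - 582} + B{\left(y{\left(-5 \right)},24 \right)}\right)^{2} = \left(\sqrt{508 - 582} + \frac{4 \left(1 - - \frac{31}{8}\right)}{9 + 24}\right)^{2} = \left(\sqrt{-74} + \frac{4 \left(1 + \frac{31}{8}\right)}{33}\right)^{2} = \left(i \sqrt{74} + 4 \cdot \frac{1}{33} \cdot \frac{39}{8}\right)^{2} = \left(i \sqrt{74} + \frac{13}{22}\right)^{2} = \left(\frac{13}{22} + i \sqrt{74}\right)^{2}$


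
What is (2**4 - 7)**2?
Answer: 81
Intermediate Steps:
(2**4 - 7)**2 = (16 - 7)**2 = 9**2 = 81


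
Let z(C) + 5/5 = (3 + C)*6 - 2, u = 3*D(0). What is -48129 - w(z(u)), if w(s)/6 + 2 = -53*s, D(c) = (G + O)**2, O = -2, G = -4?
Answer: 162717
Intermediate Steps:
D(c) = 36 (D(c) = (-4 - 2)**2 = (-6)**2 = 36)
u = 108 (u = 3*36 = 108)
z(C) = 15 + 6*C (z(C) = -1 + ((3 + C)*6 - 2) = -1 + ((18 + 6*C) - 2) = -1 + (16 + 6*C) = 15 + 6*C)
w(s) = -12 - 318*s (w(s) = -12 + 6*(-53*s) = -12 - 318*s)
-48129 - w(z(u)) = -48129 - (-12 - 318*(15 + 6*108)) = -48129 - (-12 - 318*(15 + 648)) = -48129 - (-12 - 318*663) = -48129 - (-12 - 210834) = -48129 - 1*(-210846) = -48129 + 210846 = 162717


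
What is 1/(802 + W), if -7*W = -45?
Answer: 7/5659 ≈ 0.0012370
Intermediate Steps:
W = 45/7 (W = -⅐*(-45) = 45/7 ≈ 6.4286)
1/(802 + W) = 1/(802 + 45/7) = 1/(5659/7) = 7/5659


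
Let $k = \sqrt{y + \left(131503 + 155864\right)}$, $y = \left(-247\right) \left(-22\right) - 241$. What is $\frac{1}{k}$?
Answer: $\frac{\sqrt{18285}}{73140} \approx 0.0018488$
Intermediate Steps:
$y = 5193$ ($y = 5434 - 241 = 5193$)
$k = 4 \sqrt{18285}$ ($k = \sqrt{5193 + \left(131503 + 155864\right)} = \sqrt{5193 + 287367} = \sqrt{292560} = 4 \sqrt{18285} \approx 540.89$)
$\frac{1}{k} = \frac{1}{4 \sqrt{18285}} = \frac{\sqrt{18285}}{73140}$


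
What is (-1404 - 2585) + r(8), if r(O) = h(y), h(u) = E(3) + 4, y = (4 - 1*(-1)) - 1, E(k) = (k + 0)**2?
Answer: -3976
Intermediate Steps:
E(k) = k**2
y = 4 (y = (4 + 1) - 1 = 5 - 1 = 4)
h(u) = 13 (h(u) = 3**2 + 4 = 9 + 4 = 13)
r(O) = 13
(-1404 - 2585) + r(8) = (-1404 - 2585) + 13 = -3989 + 13 = -3976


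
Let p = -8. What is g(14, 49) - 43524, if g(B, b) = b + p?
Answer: -43483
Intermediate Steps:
g(B, b) = -8 + b (g(B, b) = b - 8 = -8 + b)
g(14, 49) - 43524 = (-8 + 49) - 43524 = 41 - 43524 = -43483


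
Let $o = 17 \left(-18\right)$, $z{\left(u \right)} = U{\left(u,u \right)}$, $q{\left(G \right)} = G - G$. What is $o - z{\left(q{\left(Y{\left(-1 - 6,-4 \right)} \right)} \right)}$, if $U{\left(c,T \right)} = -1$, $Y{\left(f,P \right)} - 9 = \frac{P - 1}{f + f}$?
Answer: $-305$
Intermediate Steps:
$Y{\left(f,P \right)} = 9 + \frac{-1 + P}{2 f}$ ($Y{\left(f,P \right)} = 9 + \frac{P - 1}{f + f} = 9 + \frac{-1 + P}{2 f}$)
$q{\left(G \right)} = 0$
$z{\left(u \right)} = -1$
$o = -306$
$o - z{\left(q{\left(Y{\left(-1 - 6,-4 \right)} \right)} \right)} = -306 - -1 = -306 + 1 = -305$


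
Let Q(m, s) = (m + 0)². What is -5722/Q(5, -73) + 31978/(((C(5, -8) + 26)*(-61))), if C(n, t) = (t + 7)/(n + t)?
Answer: -29972668/120475 ≈ -248.79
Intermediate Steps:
Q(m, s) = m²
C(n, t) = (7 + t)/(n + t)
-5722/Q(5, -73) + 31978/(((C(5, -8) + 26)*(-61))) = -5722/(5²) + 31978/((((7 - 8)/(5 - 8) + 26)*(-61))) = -5722/25 + 31978/(((-1/(-3) + 26)*(-61))) = -5722*1/25 + 31978/(((-⅓*(-1) + 26)*(-61))) = -5722/25 + 31978/(((⅓ + 26)*(-61))) = -5722/25 + 31978/(((79/3)*(-61))) = -5722/25 + 31978/(-4819/3) = -5722/25 + 31978*(-3/4819) = -5722/25 - 95934/4819 = -29972668/120475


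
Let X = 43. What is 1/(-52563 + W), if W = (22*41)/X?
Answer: -43/2259307 ≈ -1.9032e-5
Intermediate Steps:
W = 902/43 (W = (22*41)/43 = 902*(1/43) = 902/43 ≈ 20.977)
1/(-52563 + W) = 1/(-52563 + 902/43) = 1/(-2259307/43) = -43/2259307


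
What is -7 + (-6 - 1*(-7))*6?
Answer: -1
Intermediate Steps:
-7 + (-6 - 1*(-7))*6 = -7 + (-6 + 7)*6 = -7 + 1*6 = -7 + 6 = -1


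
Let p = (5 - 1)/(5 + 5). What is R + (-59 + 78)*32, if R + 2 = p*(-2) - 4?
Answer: 3006/5 ≈ 601.20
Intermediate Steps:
p = ⅖ (p = 4/10 = 4*(⅒) = ⅖ ≈ 0.40000)
R = -34/5 (R = -2 + ((⅖)*(-2) - 4) = -2 + (-⅘ - 4) = -2 - 24/5 = -34/5 ≈ -6.8000)
R + (-59 + 78)*32 = -34/5 + (-59 + 78)*32 = -34/5 + 19*32 = -34/5 + 608 = 3006/5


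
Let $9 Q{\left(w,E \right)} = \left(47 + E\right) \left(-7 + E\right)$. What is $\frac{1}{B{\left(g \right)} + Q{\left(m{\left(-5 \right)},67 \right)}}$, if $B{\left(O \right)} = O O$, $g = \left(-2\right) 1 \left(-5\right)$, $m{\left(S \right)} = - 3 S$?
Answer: $\frac{1}{860} \approx 0.0011628$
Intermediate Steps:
$g = 10$ ($g = \left(-2\right) \left(-5\right) = 10$)
$B{\left(O \right)} = O^{2}$
$Q{\left(w,E \right)} = \frac{\left(-7 + E\right) \left(47 + E\right)}{9}$ ($Q{\left(w,E \right)} = \frac{\left(47 + E\right) \left(-7 + E\right)}{9} = \frac{\left(-7 + E\right) \left(47 + E\right)}{9}$)
$\frac{1}{B{\left(g \right)} + Q{\left(m{\left(-5 \right)},67 \right)}} = \frac{1}{10^{2} + \left(- \frac{329}{9} + \frac{67^{2}}{9} + \frac{40}{9} \cdot 67\right)} = \frac{1}{100 + \left(- \frac{329}{9} + \frac{1}{9} \cdot 4489 + \frac{2680}{9}\right)} = \frac{1}{100 + \left(- \frac{329}{9} + \frac{4489}{9} + \frac{2680}{9}\right)} = \frac{1}{100 + 760} = \frac{1}{860}$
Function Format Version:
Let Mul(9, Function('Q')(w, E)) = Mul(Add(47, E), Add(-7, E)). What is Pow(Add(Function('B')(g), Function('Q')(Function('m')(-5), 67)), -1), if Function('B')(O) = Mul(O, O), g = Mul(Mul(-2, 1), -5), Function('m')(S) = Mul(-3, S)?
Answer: Rational(1, 860) ≈ 0.0011628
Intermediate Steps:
g = 10 (g = Mul(-2, -5) = 10)
Function('B')(O) = Pow(O, 2)
Function('Q')(w, E) = Mul(Rational(1, 9), Add(-7, E), Add(47, E)) (Function('Q')(w, E) = Mul(Rational(1, 9), Mul(Add(47, E), Add(-7, E))) = Mul(Rational(1, 9), Mul(Add(-7, E), Add(47, E))) = Mul(Rational(1, 9), Add(-7, E), Add(47, E)))
Pow(Add(Function('B')(g), Function('Q')(Function('m')(-5), 67)), -1) = Pow(Add(Pow(10, 2), Add(Rational(-329, 9), Mul(Rational(1, 9), Pow(67, 2)), Mul(Rational(40, 9), 67))), -1) = Pow(Add(100, Add(Rational(-329, 9), Mul(Rational(1, 9), 4489), Rational(2680, 9))), -1) = Pow(Add(100, Add(Rational(-329, 9), Rational(4489, 9), Rational(2680, 9))), -1) = Pow(Add(100, 760), -1) = Pow(860, -1) = Rational(1, 860)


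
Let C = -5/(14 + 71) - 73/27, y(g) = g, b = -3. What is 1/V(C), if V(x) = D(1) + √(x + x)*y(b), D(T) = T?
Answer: 51/2587 + 2*I*√32334/2587 ≈ 0.019714 + 0.13902*I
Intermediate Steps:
C = -1268/459 (C = -5/85 - 73*1/27 = -5*1/85 - 73/27 = -1/17 - 73/27 = -1268/459 ≈ -2.7625)
V(x) = 1 - 3*√2*√x (V(x) = 1 + √(x + x)*(-3) = 1 + √(2*x)*(-3) = 1 + (√2*√x)*(-3) = 1 - 3*√2*√x)
1/V(C) = 1/(1 - 3*√2*√(-1268/459)) = 1/(1 - 3*√2*2*I*√16167/153) = 1/(1 - 2*I*√32334/51)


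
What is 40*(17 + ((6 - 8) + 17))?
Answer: 1280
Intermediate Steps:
40*(17 + ((6 - 8) + 17)) = 40*(17 + (-2 + 17)) = 40*(17 + 15) = 40*32 = 1280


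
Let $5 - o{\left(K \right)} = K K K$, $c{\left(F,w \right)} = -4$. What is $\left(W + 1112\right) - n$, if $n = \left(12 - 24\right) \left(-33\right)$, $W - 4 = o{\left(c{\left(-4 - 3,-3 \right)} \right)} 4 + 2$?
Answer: $998$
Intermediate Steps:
$o{\left(K \right)} = 5 - K^{3}$ ($o{\left(K \right)} = 5 - K K K = 5 - K^{2} K = 5 - K^{3}$)
$W = 282$ ($W = 4 + \left(\left(5 - \left(-4\right)^{3}\right) 4 + 2\right) = 4 + \left(\left(5 - -64\right) 4 + 2\right) = 4 + \left(\left(5 + 64\right) 4 + 2\right) = 4 + \left(69 \cdot 4 + 2\right) = 4 + \left(276 + 2\right) = 4 + 278 = 282$)
$n = 396$ ($n = \left(-12\right) \left(-33\right) = 396$)
$\left(W + 1112\right) - n = \left(282 + 1112\right) - 396 = 1394 - 396 = 998$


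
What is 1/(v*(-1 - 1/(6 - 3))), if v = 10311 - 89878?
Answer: 3/318268 ≈ 9.4260e-6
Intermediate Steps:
v = -79567
1/(v*(-1 - 1/(6 - 3))) = 1/(-79567*(-1 - 1/(6 - 3))) = 1/(-79567*(-1 - 1/3)) = 1/(-79567*(-4/3)) = 1/(318268/3) = 3/318268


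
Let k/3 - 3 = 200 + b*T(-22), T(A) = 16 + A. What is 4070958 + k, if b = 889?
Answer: 4055565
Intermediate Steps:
k = -15393 (k = 9 + 3*(200 + 889*(16 - 22)) = 9 + 3*(200 + 889*(-6)) = 9 + 3*(200 - 5334) = 9 + 3*(-5134) = 9 - 15402 = -15393)
4070958 + k = 4070958 - 15393 = 4055565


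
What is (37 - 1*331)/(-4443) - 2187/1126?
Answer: -3128599/1667606 ≈ -1.8761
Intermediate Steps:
(37 - 1*331)/(-4443) - 2187/1126 = (37 - 331)*(-1/4443) - 2187*1/1126 = -294*(-1/4443) - 2187/1126 = 98/1481 - 2187/1126 = -3128599/1667606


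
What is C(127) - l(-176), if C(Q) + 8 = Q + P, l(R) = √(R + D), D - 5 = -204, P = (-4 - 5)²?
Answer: 200 - 5*I*√15 ≈ 200.0 - 19.365*I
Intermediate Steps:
P = 81 (P = (-9)² = 81)
D = -199 (D = 5 - 204 = -199)
l(R) = √(-199 + R) (l(R) = √(R - 199) = √(-199 + R))
C(Q) = 73 + Q (C(Q) = -8 + (Q + 81) = -8 + (81 + Q) = 73 + Q)
C(127) - l(-176) = (73 + 127) - √(-199 - 176) = 200 - √(-375) = 200 - 5*I*√15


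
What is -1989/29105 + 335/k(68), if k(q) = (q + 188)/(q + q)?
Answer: 165689327/931360 ≈ 177.90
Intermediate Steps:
k(q) = (188 + q)/(2*q) (k(q) = (188 + q)/((2*q)) = (188 + q)*(1/(2*q)) = (188 + q)/(2*q))
-1989/29105 + 335/k(68) = -1989/29105 + 335/(((½)*(188 + 68)/68)) = -1989*1/29105 + 335/(((½)*(1/68)*256)) = -1989/29105 + 335/(32/17) = -1989/29105 + 335*(17/32) = -1989/29105 + 5695/32 = 165689327/931360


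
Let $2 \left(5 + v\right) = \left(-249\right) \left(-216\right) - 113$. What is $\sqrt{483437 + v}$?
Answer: $\frac{\sqrt{2041070}}{2} \approx 714.33$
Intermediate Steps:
$v = \frac{53661}{2}$ ($v = -5 + \frac{\left(-249\right) \left(-216\right) - 113}{2} = -5 + \frac{53784 - 113}{2} = -5 + \frac{1}{2} \cdot 53671 = -5 + \frac{53671}{2} = \frac{53661}{2} \approx 26831.0$)
$\sqrt{483437 + v} = \sqrt{483437 + \frac{53661}{2}} = \sqrt{\frac{1020535}{2}} = \frac{\sqrt{2041070}}{2}$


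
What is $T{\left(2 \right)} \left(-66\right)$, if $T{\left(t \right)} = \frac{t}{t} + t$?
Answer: $-198$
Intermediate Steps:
$T{\left(t \right)} = 1 + t$
$T{\left(2 \right)} \left(-66\right) = \left(1 + 2\right) \left(-66\right) = 3 \left(-66\right) = -198$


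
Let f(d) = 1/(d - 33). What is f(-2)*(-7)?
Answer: 1/5 ≈ 0.20000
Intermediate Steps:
f(d) = 1/(-33 + d)
f(-2)*(-7) = -7/(-33 - 2) = -7/(-35) = -1/35*(-7) = 1/5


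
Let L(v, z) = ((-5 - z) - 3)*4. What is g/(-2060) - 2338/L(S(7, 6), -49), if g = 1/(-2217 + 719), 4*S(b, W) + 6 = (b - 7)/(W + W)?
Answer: -1803696819/126521080 ≈ -14.256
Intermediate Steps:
S(b, W) = -3/2 + (-7 + b)/(8*W) (S(b, W) = -3/2 + ((b - 7)/(W + W))/4 = -3/2 + ((-7 + b)/((2*W)))/4 = -3/2 + ((-7 + b)*(1/(2*W)))/4 = -3/2 + ((-7 + b)/(2*W))/4 = -3/2 + (-7 + b)/(8*W))
L(v, z) = -32 - 4*z (L(v, z) = (-8 - z)*4 = -32 - 4*z)
g = -1/1498 (g = 1/(-1498) = -1/1498 ≈ -0.00066756)
g/(-2060) - 2338/L(S(7, 6), -49) = -1/1498/(-2060) - 2338/(-32 - 4*(-49)) = -1/1498*(-1/2060) - 2338/(-32 + 196) = 1/3085880 - 2338/164 = 1/3085880 - 2338*1/164 = 1/3085880 - 1169/82 = -1803696819/126521080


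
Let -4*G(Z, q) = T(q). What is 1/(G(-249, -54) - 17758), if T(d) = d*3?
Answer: -2/35435 ≈ -5.6441e-5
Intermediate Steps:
T(d) = 3*d
G(Z, q) = -3*q/4
1/(G(-249, -54) - 17758) = 1/(-¾*(-54) - 17758) = 1/(81/2 - 17758) = 1/(-35435/2) = -2/35435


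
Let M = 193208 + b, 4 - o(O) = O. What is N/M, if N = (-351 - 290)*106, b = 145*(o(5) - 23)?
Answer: -33973/94864 ≈ -0.35812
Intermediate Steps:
o(O) = 4 - O
b = -3480 (b = 145*((4 - 1*5) - 23) = 145*((4 - 5) - 23) = 145*(-1 - 23) = 145*(-24) = -3480)
N = -67946 (N = -641*106 = -67946)
M = 189728 (M = 193208 - 3480 = 189728)
N/M = -67946/189728 = -67946*1/189728 = -33973/94864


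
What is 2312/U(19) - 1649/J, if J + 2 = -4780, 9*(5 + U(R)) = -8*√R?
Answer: -4476339479/3868638 + 166464*√19/809 ≈ -260.17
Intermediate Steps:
U(R) = -5 - 8*√R/9 (U(R) = -5 + (-8*√R)/9 = -5 - 8*√R/9)
J = -4782 (J = -2 - 4780 = -4782)
2312/U(19) - 1649/J = 2312/(-5 - 8*√19/9) - 1649/(-4782) = 2312/(-5 - 8*√19/9) - 1649*(-1/4782) = 2312/(-5 - 8*√19/9) + 1649/4782 = 1649/4782 + 2312/(-5 - 8*√19/9)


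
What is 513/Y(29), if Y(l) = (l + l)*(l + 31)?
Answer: 171/1160 ≈ 0.14741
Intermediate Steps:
Y(l) = 2*l*(31 + l) (Y(l) = (2*l)*(31 + l) = 2*l*(31 + l))
513/Y(29) = 513/((2*29*(31 + 29))) = 513/((2*29*60)) = 513/3480 = 513*(1/3480) = 171/1160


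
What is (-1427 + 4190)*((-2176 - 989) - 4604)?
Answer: -21465747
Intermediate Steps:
(-1427 + 4190)*((-2176 - 989) - 4604) = 2763*(-3165 - 4604) = 2763*(-7769) = -21465747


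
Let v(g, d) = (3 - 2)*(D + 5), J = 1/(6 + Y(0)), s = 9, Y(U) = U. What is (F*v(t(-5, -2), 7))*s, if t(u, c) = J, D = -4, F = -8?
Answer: -72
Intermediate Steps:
J = ⅙ (J = 1/(6 + 0) = 1/6 = ⅙ ≈ 0.16667)
t(u, c) = ⅙
v(g, d) = 1 (v(g, d) = (3 - 2)*(-4 + 5) = 1*1 = 1)
(F*v(t(-5, -2), 7))*s = -8*1*9 = -8*9 = -72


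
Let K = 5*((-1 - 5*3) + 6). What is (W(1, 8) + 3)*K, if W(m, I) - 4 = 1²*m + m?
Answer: -450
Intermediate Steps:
W(m, I) = 4 + 2*m (W(m, I) = 4 + (1²*m + m) = 4 + (1*m + m) = 4 + (m + m) = 4 + 2*m)
K = -50 (K = 5*((-1 - 15) + 6) = 5*(-16 + 6) = 5*(-10) = -50)
(W(1, 8) + 3)*K = ((4 + 2*1) + 3)*(-50) = ((4 + 2) + 3)*(-50) = (6 + 3)*(-50) = 9*(-50) = -450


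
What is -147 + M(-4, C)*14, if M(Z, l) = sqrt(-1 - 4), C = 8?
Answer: -147 + 14*I*sqrt(5) ≈ -147.0 + 31.305*I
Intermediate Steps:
M(Z, l) = I*sqrt(5) (M(Z, l) = sqrt(-5) = I*sqrt(5))
-147 + M(-4, C)*14 = -147 + (I*sqrt(5))*14 = -147 + 14*I*sqrt(5)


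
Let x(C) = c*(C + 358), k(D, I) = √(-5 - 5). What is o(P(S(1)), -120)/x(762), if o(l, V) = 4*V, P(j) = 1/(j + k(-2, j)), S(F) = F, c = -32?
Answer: 3/224 ≈ 0.013393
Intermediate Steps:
k(D, I) = I*√10 (k(D, I) = √(-10) = I*√10)
x(C) = -11456 - 32*C (x(C) = -32*(C + 358) = -32*(358 + C) = -11456 - 32*C)
P(j) = 1/(j + I*√10)
o(P(S(1)), -120)/x(762) = (4*(-120))/(-11456 - 32*762) = -480/(-11456 - 24384) = -480/(-35840) = -480*(-1/35840) = 3/224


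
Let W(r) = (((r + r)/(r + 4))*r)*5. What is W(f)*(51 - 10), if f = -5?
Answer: -10250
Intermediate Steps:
W(r) = 10*r**2/(4 + r) (W(r) = (((2*r)/(4 + r))*r)*5 = ((2*r/(4 + r))*r)*5 = (2*r**2/(4 + r))*5 = 10*r**2/(4 + r))
W(f)*(51 - 10) = (10*(-5)**2/(4 - 5))*(51 - 10) = (10*25/(-1))*41 = (10*25*(-1))*41 = -250*41 = -10250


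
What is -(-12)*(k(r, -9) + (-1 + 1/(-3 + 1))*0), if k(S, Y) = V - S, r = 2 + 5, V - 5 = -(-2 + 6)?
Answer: -72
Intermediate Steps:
V = 1 (V = 5 - (-2 + 6) = 5 - 1*4 = 5 - 4 = 1)
r = 7
k(S, Y) = 1 - S
-(-12)*(k(r, -9) + (-1 + 1/(-3 + 1))*0) = -(-12)*((1 - 1*7) + (-1 + 1/(-3 + 1))*0) = -(-12)*((1 - 7) + (-1 + 1/(-2))*0) = -(-12)*(-6 + (-1 - ½)*0) = -(-12)*(-6 - 3/2*0) = -(-12)*(-6 + 0) = -(-12)*(-6) = -1*72 = -72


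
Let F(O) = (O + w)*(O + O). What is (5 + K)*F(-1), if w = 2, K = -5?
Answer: 0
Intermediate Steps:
F(O) = 2*O*(2 + O) (F(O) = (O + 2)*(O + O) = (2 + O)*(2*O) = 2*O*(2 + O))
(5 + K)*F(-1) = (5 - 5)*(2*(-1)*(2 - 1)) = 0*(2*(-1)*1) = 0*(-2) = 0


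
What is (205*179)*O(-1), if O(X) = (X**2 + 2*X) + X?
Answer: -73390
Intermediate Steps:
O(X) = X**2 + 3*X
(205*179)*O(-1) = (205*179)*(-(3 - 1)) = 36695*(-1*2) = 36695*(-2) = -73390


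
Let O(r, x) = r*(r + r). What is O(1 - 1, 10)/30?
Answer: 0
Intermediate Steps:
O(r, x) = 2*r² (O(r, x) = r*(2*r) = 2*r²)
O(1 - 1, 10)/30 = (2*(1 - 1)²)/30 = (2*0²)/30 = (2*0)/30 = (1/30)*0 = 0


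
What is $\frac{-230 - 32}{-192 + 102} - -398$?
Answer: $\frac{18041}{45} \approx 400.91$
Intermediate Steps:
$\frac{-230 - 32}{-192 + 102} - -398 = - \frac{262}{-90} + 398 = \left(-262\right) \left(- \frac{1}{90}\right) + 398 = \frac{131}{45} + 398 = \frac{18041}{45}$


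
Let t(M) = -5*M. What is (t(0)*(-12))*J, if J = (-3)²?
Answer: 0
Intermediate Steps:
J = 9
(t(0)*(-12))*J = (-5*0*(-12))*9 = (0*(-12))*9 = 0*9 = 0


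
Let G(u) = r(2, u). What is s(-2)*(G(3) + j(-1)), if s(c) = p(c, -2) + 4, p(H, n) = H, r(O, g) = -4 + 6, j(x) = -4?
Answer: -4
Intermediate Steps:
r(O, g) = 2
G(u) = 2
s(c) = 4 + c (s(c) = c + 4 = 4 + c)
s(-2)*(G(3) + j(-1)) = (4 - 2)*(2 - 4) = 2*(-2) = -4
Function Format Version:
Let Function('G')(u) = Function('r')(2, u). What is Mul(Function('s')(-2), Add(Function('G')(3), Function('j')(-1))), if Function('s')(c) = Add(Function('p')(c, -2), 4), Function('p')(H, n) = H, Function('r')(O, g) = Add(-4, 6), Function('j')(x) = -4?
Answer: -4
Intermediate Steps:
Function('r')(O, g) = 2
Function('G')(u) = 2
Function('s')(c) = Add(4, c) (Function('s')(c) = Add(c, 4) = Add(4, c))
Mul(Function('s')(-2), Add(Function('G')(3), Function('j')(-1))) = Mul(Add(4, -2), Add(2, -4)) = Mul(2, -2) = -4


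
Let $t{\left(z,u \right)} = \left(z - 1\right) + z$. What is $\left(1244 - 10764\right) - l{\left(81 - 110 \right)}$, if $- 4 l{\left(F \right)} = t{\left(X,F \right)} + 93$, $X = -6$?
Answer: $-9500$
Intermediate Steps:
$t{\left(z,u \right)} = -1 + 2 z$ ($t{\left(z,u \right)} = \left(-1 + z\right) + z = -1 + 2 z$)
$l{\left(F \right)} = -20$ ($l{\left(F \right)} = - \frac{\left(-1 + 2 \left(-6\right)\right) + 93}{4} = - \frac{\left(-1 - 12\right) + 93}{4} = - \frac{-13 + 93}{4} = \left(- \frac{1}{4}\right) 80 = -20$)
$\left(1244 - 10764\right) - l{\left(81 - 110 \right)} = \left(1244 - 10764\right) - -20 = \left(1244 - 10764\right) + 20 = -9520 + 20 = -9500$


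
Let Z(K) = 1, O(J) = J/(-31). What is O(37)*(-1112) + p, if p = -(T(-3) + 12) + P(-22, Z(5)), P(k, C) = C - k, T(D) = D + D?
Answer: 41671/31 ≈ 1344.2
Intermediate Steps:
O(J) = -J/31 (O(J) = J*(-1/31) = -J/31)
T(D) = 2*D
p = 17 (p = -(2*(-3) + 12) + (1 - 1*(-22)) = -(-6 + 12) + (1 + 22) = -1*6 + 23 = -6 + 23 = 17)
O(37)*(-1112) + p = -1/31*37*(-1112) + 17 = -37/31*(-1112) + 17 = 41144/31 + 17 = 41671/31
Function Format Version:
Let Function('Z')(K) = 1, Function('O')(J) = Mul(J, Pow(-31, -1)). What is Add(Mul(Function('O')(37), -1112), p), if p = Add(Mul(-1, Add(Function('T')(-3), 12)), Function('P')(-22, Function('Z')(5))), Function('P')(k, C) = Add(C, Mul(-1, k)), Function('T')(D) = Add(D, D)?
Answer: Rational(41671, 31) ≈ 1344.2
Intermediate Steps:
Function('O')(J) = Mul(Rational(-1, 31), J) (Function('O')(J) = Mul(J, Rational(-1, 31)) = Mul(Rational(-1, 31), J))
Function('T')(D) = Mul(2, D)
p = 17 (p = Add(Mul(-1, Add(Mul(2, -3), 12)), Add(1, Mul(-1, -22))) = Add(Mul(-1, Add(-6, 12)), Add(1, 22)) = Add(Mul(-1, 6), 23) = Add(-6, 23) = 17)
Add(Mul(Function('O')(37), -1112), p) = Add(Mul(Mul(Rational(-1, 31), 37), -1112), 17) = Add(Mul(Rational(-37, 31), -1112), 17) = Add(Rational(41144, 31), 17) = Rational(41671, 31)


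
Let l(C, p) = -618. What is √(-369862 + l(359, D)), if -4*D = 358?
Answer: 4*I*√23155 ≈ 608.67*I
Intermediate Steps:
D = -179/2 (D = -¼*358 = -179/2 ≈ -89.500)
√(-369862 + l(359, D)) = √(-369862 - 618) = √(-370480) = 4*I*√23155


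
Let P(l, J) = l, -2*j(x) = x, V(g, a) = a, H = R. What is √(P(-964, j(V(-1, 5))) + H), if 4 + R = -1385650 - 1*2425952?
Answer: I*√3812570 ≈ 1952.6*I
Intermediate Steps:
R = -3811606 (R = -4 + (-1385650 - 1*2425952) = -4 + (-1385650 - 2425952) = -4 - 3811602 = -3811606)
H = -3811606
j(x) = -x/2
√(P(-964, j(V(-1, 5))) + H) = √(-964 - 3811606) = √(-3812570) = I*√3812570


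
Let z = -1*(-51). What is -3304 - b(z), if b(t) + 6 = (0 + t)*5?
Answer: -3553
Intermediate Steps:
z = 51
b(t) = -6 + 5*t (b(t) = -6 + (0 + t)*5 = -6 + t*5 = -6 + 5*t)
-3304 - b(z) = -3304 - (-6 + 5*51) = -3304 - (-6 + 255) = -3304 - 1*249 = -3304 - 249 = -3553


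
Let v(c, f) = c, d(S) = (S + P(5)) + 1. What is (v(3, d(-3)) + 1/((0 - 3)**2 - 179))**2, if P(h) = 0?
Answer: 259081/28900 ≈ 8.9647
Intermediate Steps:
d(S) = 1 + S (d(S) = (S + 0) + 1 = S + 1 = 1 + S)
(v(3, d(-3)) + 1/((0 - 3)**2 - 179))**2 = (3 + 1/((0 - 3)**2 - 179))**2 = (3 + 1/((-3)**2 - 179))**2 = (3 + 1/(9 - 179))**2 = (3 + 1/(-170))**2 = (3 - 1/170)**2 = (509/170)**2 = 259081/28900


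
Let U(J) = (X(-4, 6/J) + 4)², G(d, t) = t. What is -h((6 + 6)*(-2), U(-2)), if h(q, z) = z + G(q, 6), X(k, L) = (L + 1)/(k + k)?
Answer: -385/16 ≈ -24.063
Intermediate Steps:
X(k, L) = (1 + L)/(2*k) (X(k, L) = (1 + L)/((2*k)) = (1 + L)*(1/(2*k)) = (1 + L)/(2*k))
U(J) = (31/8 - 3/(4*J))² (U(J) = ((½)*(1 + 6/J)/(-4) + 4)² = ((½)*(-¼)*(1 + 6/J) + 4)² = ((-⅛ - 3/(4*J)) + 4)² = (31/8 - 3/(4*J))²)
h(q, z) = 6 + z (h(q, z) = z + 6 = 6 + z)
-h((6 + 6)*(-2), U(-2)) = -(6 + (1/64)*(-6 + 31*(-2))²/(-2)²) = -(6 + (1/64)*(¼)*(-6 - 62)²) = -(6 + (1/64)*(¼)*(-68)²) = -(6 + (1/64)*(¼)*4624) = -(6 + 289/16) = -1*385/16 = -385/16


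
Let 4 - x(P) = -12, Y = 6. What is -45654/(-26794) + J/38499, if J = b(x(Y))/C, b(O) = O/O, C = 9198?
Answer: 8083355771651/4744062605394 ≈ 1.7039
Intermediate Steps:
x(P) = 16 (x(P) = 4 - 1*(-12) = 4 + 12 = 16)
b(O) = 1
J = 1/9198 ≈ 0.00010872
-45654/(-26794) + J/38499 = -45654/(-26794) + (1/9198)/38499 = -45654*(-1/26794) + (1/9198)*(1/38499) = 22827/13397 + 1/354113802 = 8083355771651/4744062605394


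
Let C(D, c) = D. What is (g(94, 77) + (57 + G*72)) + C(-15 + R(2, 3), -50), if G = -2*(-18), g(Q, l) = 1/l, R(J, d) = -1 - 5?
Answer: 202357/77 ≈ 2628.0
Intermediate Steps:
R(J, d) = -6
G = 36
(g(94, 77) + (57 + G*72)) + C(-15 + R(2, 3), -50) = (1/77 + (57 + 36*72)) + (-15 - 6) = (1/77 + (57 + 2592)) - 21 = (1/77 + 2649) - 21 = 203974/77 - 21 = 202357/77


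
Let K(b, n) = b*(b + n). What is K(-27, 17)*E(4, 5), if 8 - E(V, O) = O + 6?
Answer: -810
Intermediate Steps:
E(V, O) = 2 - O (E(V, O) = 8 - (O + 6) = 8 - (6 + O) = 8 + (-6 - O) = 2 - O)
K(-27, 17)*E(4, 5) = (-27*(-27 + 17))*(2 - 1*5) = (-27*(-10))*(2 - 5) = 270*(-3) = -810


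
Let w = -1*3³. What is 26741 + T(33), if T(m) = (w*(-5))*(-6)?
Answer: 25931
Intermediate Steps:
w = -27 (w = -1*27 = -27)
T(m) = -810 (T(m) = -27*(-5)*(-6) = 135*(-6) = -810)
26741 + T(33) = 26741 - 810 = 25931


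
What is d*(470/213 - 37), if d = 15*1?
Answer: -37055/71 ≈ -521.90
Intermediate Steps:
d = 15
d*(470/213 - 37) = 15*(470/213 - 37) = 15*(-7411/213) = -37055/71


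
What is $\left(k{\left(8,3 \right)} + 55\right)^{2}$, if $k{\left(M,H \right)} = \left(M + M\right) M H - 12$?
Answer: $182329$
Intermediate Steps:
$k{\left(M,H \right)} = -12 + 2 H M^{2}$ ($k{\left(M,H \right)} = 2 M M H - 12 = 2 M^{2} H - 12 = 2 H M^{2} - 12 = -12 + 2 H M^{2}$)
$\left(k{\left(8,3 \right)} + 55\right)^{2} = \left(\left(-12 + 2 \cdot 3 \cdot 8^{2}\right) + 55\right)^{2} = \left(\left(-12 + 2 \cdot 3 \cdot 64\right) + 55\right)^{2} = \left(\left(-12 + 384\right) + 55\right)^{2} = \left(372 + 55\right)^{2} = 427^{2} = 182329$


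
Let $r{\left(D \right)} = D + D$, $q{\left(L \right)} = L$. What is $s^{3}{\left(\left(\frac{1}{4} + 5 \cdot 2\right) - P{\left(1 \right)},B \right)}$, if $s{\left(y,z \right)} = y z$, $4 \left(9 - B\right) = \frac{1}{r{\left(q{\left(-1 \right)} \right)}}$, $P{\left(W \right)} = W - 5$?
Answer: $\frac{72043225281}{32768} \approx 2.1986 \cdot 10^{6}$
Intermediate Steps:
$P{\left(W \right)} = -5 + W$
$r{\left(D \right)} = 2 D$
$B = \frac{73}{8}$ ($B = 9 - \frac{1}{4 \cdot 2 \left(-1\right)} = 9 - \frac{1}{4 \left(-2\right)} = 9 - - \frac{1}{8} = 9 + \frac{1}{8} = \frac{73}{8} \approx 9.125$)
$s^{3}{\left(\left(\frac{1}{4} + 5 \cdot 2\right) - P{\left(1 \right)},B \right)} = \left(\left(\left(\frac{1}{4} + 5 \cdot 2\right) - \left(-5 + 1\right)\right) \frac{73}{8}\right)^{3} = \left(\left(\left(\frac{1}{4} + 10\right) - -4\right) \frac{73}{8}\right)^{3} = \left(\left(\frac{41}{4} + 4\right) \frac{73}{8}\right)^{3} = \left(\frac{57}{4} \cdot \frac{73}{8}\right)^{3} = \left(\frac{4161}{32}\right)^{3} = \frac{72043225281}{32768}$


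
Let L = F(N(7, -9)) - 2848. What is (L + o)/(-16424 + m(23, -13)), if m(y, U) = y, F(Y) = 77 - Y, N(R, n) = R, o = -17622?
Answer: 6800/5467 ≈ 1.2438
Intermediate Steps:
L = -2778 (L = (77 - 1*7) - 2848 = (77 - 7) - 2848 = 70 - 2848 = -2778)
(L + o)/(-16424 + m(23, -13)) = (-2778 - 17622)/(-16424 + 23) = -20400/(-16401) = -20400*(-1/16401) = 6800/5467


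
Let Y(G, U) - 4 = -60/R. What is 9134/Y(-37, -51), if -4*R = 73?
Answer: 333391/266 ≈ 1253.3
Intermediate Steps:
R = -73/4 (R = -1/4*73 = -73/4 ≈ -18.250)
Y(G, U) = 532/73 (Y(G, U) = 4 - 60/(-73/4) = 4 - 60*(-4/73) = 4 + 240/73 = 532/73)
9134/Y(-37, -51) = 9134/(532/73) = 9134*(73/532) = 333391/266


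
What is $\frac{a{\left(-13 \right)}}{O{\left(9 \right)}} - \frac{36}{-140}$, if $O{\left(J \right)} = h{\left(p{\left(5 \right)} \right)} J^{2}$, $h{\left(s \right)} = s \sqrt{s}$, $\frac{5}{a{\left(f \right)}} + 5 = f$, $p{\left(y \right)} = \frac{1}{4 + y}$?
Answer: $\frac{311}{1890} \approx 0.16455$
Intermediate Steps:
$a{\left(f \right)} = \frac{5}{-5 + f}$
$h{\left(s \right)} = s^{\frac{3}{2}}$
$O{\left(J \right)} = \frac{J^{2}}{27}$ ($O{\left(J \right)} = \left(\frac{1}{4 + 5}\right)^{\frac{3}{2}} J^{2} = \left(\frac{1}{9}\right)^{\frac{3}{2}} J^{2} = \frac{J^{2}}{27}$)
$\frac{a{\left(-13 \right)}}{O{\left(9 \right)}} - \frac{36}{-140} = \frac{5 \frac{1}{-5 - 13}}{\frac{1}{27} \cdot 9^{2}} - \frac{36}{-140} = \frac{5 \frac{1}{-18}}{\frac{1}{27} \cdot 81} - - \frac{9}{35} = \frac{5 \left(- \frac{1}{18}\right)}{3} + \frac{9}{35} = \left(- \frac{5}{18}\right) \frac{1}{3} + \frac{9}{35} = - \frac{5}{54} + \frac{9}{35} = \frac{311}{1890}$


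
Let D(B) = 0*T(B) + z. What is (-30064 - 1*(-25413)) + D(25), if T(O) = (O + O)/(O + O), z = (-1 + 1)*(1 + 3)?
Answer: -4651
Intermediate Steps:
z = 0 (z = 0*4 = 0)
T(O) = 1 (T(O) = (2*O)/((2*O)) = (2*O)*(1/(2*O)) = 1)
D(B) = 0 (D(B) = 0*1 + 0 = 0 + 0 = 0)
(-30064 - 1*(-25413)) + D(25) = (-30064 - 1*(-25413)) + 0 = (-30064 + 25413) + 0 = -4651 + 0 = -4651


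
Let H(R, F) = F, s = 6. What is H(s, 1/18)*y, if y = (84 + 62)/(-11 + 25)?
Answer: 73/126 ≈ 0.57936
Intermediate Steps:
y = 73/7 (y = 146/14 = 146*(1/14) = 73/7 ≈ 10.429)
H(s, 1/18)*y = (73/7)/18 = (1/18)*(73/7) = 73/126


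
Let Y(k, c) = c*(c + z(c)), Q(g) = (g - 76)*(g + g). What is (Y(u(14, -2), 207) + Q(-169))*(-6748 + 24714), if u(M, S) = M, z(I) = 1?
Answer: 2261308556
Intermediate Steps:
Q(g) = 2*g*(-76 + g) (Q(g) = (-76 + g)*(2*g) = 2*g*(-76 + g))
Y(k, c) = c*(1 + c) (Y(k, c) = c*(c + 1) = c*(1 + c))
(Y(u(14, -2), 207) + Q(-169))*(-6748 + 24714) = (207*(1 + 207) + 2*(-169)*(-76 - 169))*(-6748 + 24714) = (207*208 + 2*(-169)*(-245))*17966 = (43056 + 82810)*17966 = 125866*17966 = 2261308556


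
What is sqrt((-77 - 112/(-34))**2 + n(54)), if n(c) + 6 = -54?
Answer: sqrt(1552669)/17 ≈ 73.298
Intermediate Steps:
n(c) = -60 (n(c) = -6 - 54 = -60)
sqrt((-77 - 112/(-34))**2 + n(54)) = sqrt((-77 - 112/(-34))**2 - 60) = sqrt((-77 - 112*(-1/34))**2 - 60) = sqrt((-77 + 56/17)**2 - 60) = sqrt((-1253/17)**2 - 60) = sqrt(1570009/289 - 60) = sqrt(1552669/289) = sqrt(1552669)/17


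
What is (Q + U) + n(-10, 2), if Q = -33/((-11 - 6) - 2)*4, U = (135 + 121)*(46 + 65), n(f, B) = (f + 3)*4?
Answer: 539504/19 ≈ 28395.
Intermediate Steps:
n(f, B) = 12 + 4*f (n(f, B) = (3 + f)*4 = 12 + 4*f)
U = 28416 (U = 256*111 = 28416)
Q = 132/19 (Q = -33/(-17 - 2)*4 = -33/(-19)*4 = -33*(-1/19)*4 = (33/19)*4 = 132/19 ≈ 6.9474)
(Q + U) + n(-10, 2) = (132/19 + 28416) + (12 + 4*(-10)) = 540036/19 + (12 - 40) = 540036/19 - 28 = 539504/19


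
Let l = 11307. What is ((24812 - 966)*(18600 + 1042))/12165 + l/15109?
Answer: 7076938291043/183800985 ≈ 38503.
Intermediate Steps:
((24812 - 966)*(18600 + 1042))/12165 + l/15109 = ((24812 - 966)*(18600 + 1042))/12165 + 11307/15109 = (23846*19642)*(1/12165) + 11307*(1/15109) = 468383132*(1/12165) + 11307/15109 = 468383132/12165 + 11307/15109 = 7076938291043/183800985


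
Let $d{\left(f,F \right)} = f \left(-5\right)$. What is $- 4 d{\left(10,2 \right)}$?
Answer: $200$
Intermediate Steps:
$d{\left(f,F \right)} = - 5 f$
$- 4 d{\left(10,2 \right)} = - 4 \left(\left(-5\right) 10\right) = \left(-4\right) \left(-50\right) = 200$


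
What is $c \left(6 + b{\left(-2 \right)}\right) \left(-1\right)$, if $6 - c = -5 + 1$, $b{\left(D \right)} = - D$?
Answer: $-80$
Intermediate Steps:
$c = 10$ ($c = 6 - \left(-5 + 1\right) = 6 - -4 = 6 + 4 = 10$)
$c \left(6 + b{\left(-2 \right)}\right) \left(-1\right) = 10 \left(6 - -2\right) \left(-1\right) = 10 \left(6 + 2\right) \left(-1\right) = 10 \cdot 8 \left(-1\right) = 80 \left(-1\right) = -80$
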